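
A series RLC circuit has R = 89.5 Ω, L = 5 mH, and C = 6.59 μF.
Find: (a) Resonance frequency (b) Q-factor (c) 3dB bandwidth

Step 1 — Resonance condition Im(Z)=0 gives ω₀ = 1/√(LC).
Step 2 — ω₀ = 1/√(0.005·6.59e-06) = 5509 rad/s.
Step 3 — f₀ = ω₀/(2π) = 876.8 Hz.
Step 4 — Series Q: Q = ω₀L/R = 5509·0.005/89.5 = 0.3078.
Step 5 — 3dB bandwidth: Δω = ω₀/Q = 1.79e+04 rad/s; BW = Δω/(2π) = 2849 Hz.

(a) f₀ = 876.8 Hz  (b) Q = 0.3078  (c) BW = 2849 Hz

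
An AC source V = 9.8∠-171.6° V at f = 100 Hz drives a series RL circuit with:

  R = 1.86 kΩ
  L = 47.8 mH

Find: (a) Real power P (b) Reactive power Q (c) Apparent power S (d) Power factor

Step 1 — Angular frequency: ω = 2π·f = 2π·100 = 628.3 rad/s.
Step 2 — Component impedances:
  R: Z = R = 1860 Ω
  L: Z = jωL = j·628.3·0.0478 = 0 + j30.03 Ω
Step 3 — Series combination: Z_total = R + L = 1860 + j30.03 Ω = 1860∠0.9° Ω.
Step 4 — Source phasor: V = 9.8∠-171.6° V = -9.695 - j1.432 V.
Step 5 — Current: I = V / Z = -0.005223 - j0.0006853 A = 0.005268∠-172.5° A.
Step 6 — Complex power: S = V·I* = 0.05162 + j0.0008335 VA.
Step 7 — Real power: P = Re(S) = 0.05162 W.
Step 8 — Reactive power: Q = Im(S) = 0.0008335 VAR.
Step 9 — Apparent power: |S| = 0.05163 VA.
Step 10 — Power factor: PF = P/|S| = 0.9999 (lagging).

(a) P = 0.05162 W  (b) Q = 0.0008335 VAR  (c) S = 0.05163 VA  (d) PF = 0.9999 (lagging)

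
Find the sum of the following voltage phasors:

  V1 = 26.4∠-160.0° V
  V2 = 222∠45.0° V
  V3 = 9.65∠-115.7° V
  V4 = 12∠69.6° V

Step 1 — Convert each phasor to rectangular form:
  V1 = 26.4·(cos(-160.0°) + j·sin(-160.0°)) = -24.81 - j9.029 V
  V2 = 222·(cos(45.0°) + j·sin(45.0°)) = 157 + j157 V
  V3 = 9.65·(cos(-115.7°) + j·sin(-115.7°)) = -4.185 - j8.695 V
  V4 = 12·(cos(69.6°) + j·sin(69.6°)) = 4.183 + j11.25 V
Step 2 — Sum components: V_total = 132.2 + j150.5 V.
Step 3 — Convert to polar: |V_total| = 200.3 V, ∠V_total = 48.7°.

V_total = 200.3∠48.7° V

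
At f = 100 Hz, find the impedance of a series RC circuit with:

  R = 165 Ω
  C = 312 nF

Step 1 — Angular frequency: ω = 2π·f = 2π·100 = 628.3 rad/s.
Step 2 — Component impedances:
  R: Z = R = 165 Ω
  C: Z = 1/(jωC) = -j/(ω·C) = 0 - j5101 Ω
Step 3 — Series combination: Z_total = R + C = 165 - j5101 Ω = 5104∠-88.1° Ω.

Z = 165 - j5101 Ω = 5104∠-88.1° Ω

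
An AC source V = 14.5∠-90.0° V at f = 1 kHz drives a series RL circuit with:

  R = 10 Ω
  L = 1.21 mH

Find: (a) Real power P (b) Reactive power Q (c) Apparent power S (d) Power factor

Step 1 — Angular frequency: ω = 2π·f = 2π·1000 = 6283 rad/s.
Step 2 — Component impedances:
  R: Z = R = 10 Ω
  L: Z = jωL = j·6283·0.00121 = 0 + j7.603 Ω
Step 3 — Series combination: Z_total = R + L = 10 + j7.603 Ω = 12.56∠37.2° Ω.
Step 4 — Source phasor: V = 14.5∠-90.0° V = 0 - j14.5 V.
Step 5 — Current: I = V / Z = -0.6986 - j0.9189 A = 1.154∠-127.2° A.
Step 6 — Complex power: S = V·I* = 13.32 + j10.13 VA.
Step 7 — Real power: P = Re(S) = 13.32 W.
Step 8 — Reactive power: Q = Im(S) = 10.13 VAR.
Step 9 — Apparent power: |S| = 16.74 VA.
Step 10 — Power factor: PF = P/|S| = 0.7961 (lagging).

(a) P = 13.32 W  (b) Q = 10.13 VAR  (c) S = 16.74 VA  (d) PF = 0.7961 (lagging)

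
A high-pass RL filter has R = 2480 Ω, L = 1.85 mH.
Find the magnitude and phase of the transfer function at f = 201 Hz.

Step 1 — Angular frequency: ω = 2π·201 = 1263 rad/s.
Step 2 — Transfer function: H(jω) = jωL/(R + jωL).
Step 3 — Numerator jωL = j·2.336; denominator R + jωL = 2480 + j2.336.
Step 4 — H = 8.875e-07 + j0.0009421.
Step 5 — Magnitude: |H| = 0.0009421 (-60.5 dB); phase: φ = 89.9°.

|H| = 0.0009421 (-60.5 dB), φ = 89.9°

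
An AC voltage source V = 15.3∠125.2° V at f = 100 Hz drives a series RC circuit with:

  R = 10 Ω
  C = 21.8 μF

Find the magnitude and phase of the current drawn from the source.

Step 1 — Angular frequency: ω = 2π·f = 2π·100 = 628.3 rad/s.
Step 2 — Component impedances:
  R: Z = R = 10 Ω
  C: Z = 1/(jωC) = -j/(ω·C) = 0 - j73.01 Ω
Step 3 — Series combination: Z_total = R + C = 10 - j73.01 Ω = 73.69∠-82.2° Ω.
Step 4 — Source phasor: V = 15.3∠125.2° V = -8.819 + j12.5 V.
Step 5 — Ohm's law: I = V / Z_total = (-8.819 + j12.5) / (10 - j73.01) = -0.1843 - j0.09555 A.
Step 6 — Convert to polar: |I| = 0.2076 A, ∠I = -152.6°.

I = 0.2076∠-152.6° A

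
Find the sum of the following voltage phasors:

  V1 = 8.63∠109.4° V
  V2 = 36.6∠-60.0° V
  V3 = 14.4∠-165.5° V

Step 1 — Convert each phasor to rectangular form:
  V1 = 8.63·(cos(109.4°) + j·sin(109.4°)) = -2.867 + j8.14 V
  V2 = 36.6·(cos(-60.0°) + j·sin(-60.0°)) = 18.3 - j31.7 V
  V3 = 14.4·(cos(-165.5°) + j·sin(-165.5°)) = -13.94 - j3.605 V
Step 2 — Sum components: V_total = 1.492 - j27.16 V.
Step 3 — Convert to polar: |V_total| = 27.2 V, ∠V_total = -86.9°.

V_total = 27.2∠-86.9° V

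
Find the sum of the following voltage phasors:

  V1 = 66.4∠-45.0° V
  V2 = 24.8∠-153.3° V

Step 1 — Convert each phasor to rectangular form:
  V1 = 66.4·(cos(-45.0°) + j·sin(-45.0°)) = 46.95 - j46.95 V
  V2 = 24.8·(cos(-153.3°) + j·sin(-153.3°)) = -22.16 - j11.14 V
Step 2 — Sum components: V_total = 24.8 - j58.1 V.
Step 3 — Convert to polar: |V_total| = 63.17 V, ∠V_total = -66.9°.

V_total = 63.17∠-66.9° V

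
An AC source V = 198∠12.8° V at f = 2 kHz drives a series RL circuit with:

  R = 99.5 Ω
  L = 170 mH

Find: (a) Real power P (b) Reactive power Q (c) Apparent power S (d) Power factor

Step 1 — Angular frequency: ω = 2π·f = 2π·2000 = 1.257e+04 rad/s.
Step 2 — Component impedances:
  R: Z = R = 99.5 Ω
  L: Z = jωL = j·1.257e+04·0.17 = 0 + j2136 Ω
Step 3 — Series combination: Z_total = R + L = 99.5 + j2136 Ω = 2139∠87.3° Ω.
Step 4 — Source phasor: V = 198∠12.8° V = 193.1 + j43.87 V.
Step 5 — Current: I = V / Z = 0.02469 - j0.08923 A = 0.09258∠-74.5° A.
Step 6 — Complex power: S = V·I* = 0.8529 + j18.31 VA.
Step 7 — Real power: P = Re(S) = 0.8529 W.
Step 8 — Reactive power: Q = Im(S) = 18.31 VAR.
Step 9 — Apparent power: |S| = 18.33 VA.
Step 10 — Power factor: PF = P/|S| = 0.04653 (lagging).

(a) P = 0.8529 W  (b) Q = 18.31 VAR  (c) S = 18.33 VA  (d) PF = 0.04653 (lagging)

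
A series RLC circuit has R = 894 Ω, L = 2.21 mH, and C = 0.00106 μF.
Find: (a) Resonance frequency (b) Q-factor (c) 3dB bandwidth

Step 1 — Resonance: ω₀ = 1/√(LC) = 1/√(0.00221·1.06e-09) = 6.534e+05 rad/s.
Step 2 — f₀ = ω₀/(2π) = 1.04e+05 Hz.
Step 3 — Series Q: Q = ω₀L/R = 6.534e+05·0.00221/894 = 1.615.
Step 4 — Bandwidth: Δω = ω₀/Q = 4.045e+05 rad/s; BW = Δω/(2π) = 6.438e+04 Hz.

(a) f₀ = 1.04e+05 Hz  (b) Q = 1.615  (c) BW = 6.438e+04 Hz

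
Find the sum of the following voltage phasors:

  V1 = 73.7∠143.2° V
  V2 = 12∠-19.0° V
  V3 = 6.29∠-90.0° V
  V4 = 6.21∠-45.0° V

Step 1 — Convert each phasor to rectangular form:
  V1 = 73.7·(cos(143.2°) + j·sin(143.2°)) = -59.01 + j44.15 V
  V2 = 12·(cos(-19.0°) + j·sin(-19.0°)) = 11.35 - j3.907 V
  V3 = 6.29·(cos(-90.0°) + j·sin(-90.0°)) = 0 - j6.29 V
  V4 = 6.21·(cos(-45.0°) + j·sin(-45.0°)) = 4.391 - j4.391 V
Step 2 — Sum components: V_total = -43.28 + j29.56 V.
Step 3 — Convert to polar: |V_total| = 52.41 V, ∠V_total = 145.7°.

V_total = 52.41∠145.7° V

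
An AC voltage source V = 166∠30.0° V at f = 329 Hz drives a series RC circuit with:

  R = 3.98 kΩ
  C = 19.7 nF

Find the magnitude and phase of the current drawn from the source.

Step 1 — Angular frequency: ω = 2π·f = 2π·329 = 2067 rad/s.
Step 2 — Component impedances:
  R: Z = R = 3980 Ω
  C: Z = 1/(jωC) = -j/(ω·C) = 0 - j2.456e+04 Ω
Step 3 — Series combination: Z_total = R + C = 3980 - j2.456e+04 Ω = 2.488e+04∠-80.8° Ω.
Step 4 — Source phasor: V = 166∠30.0° V = 143.8 + j83 V.
Step 5 — Ohm's law: I = V / Z_total = (143.8 + j83) / (3980 - j2.456e+04) = -0.002369 + j0.006238 A.
Step 6 — Convert to polar: |I| = 0.006673 A, ∠I = 110.8°.

I = 0.006673∠110.8° A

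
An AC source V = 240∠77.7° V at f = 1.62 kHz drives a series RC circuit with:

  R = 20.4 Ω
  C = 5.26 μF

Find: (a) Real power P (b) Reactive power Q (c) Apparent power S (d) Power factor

Step 1 — Angular frequency: ω = 2π·f = 2π·1620 = 1.018e+04 rad/s.
Step 2 — Component impedances:
  R: Z = R = 20.4 Ω
  C: Z = 1/(jωC) = -j/(ω·C) = 0 - j18.68 Ω
Step 3 — Series combination: Z_total = R + C = 20.4 - j18.68 Ω = 27.66∠-42.5° Ω.
Step 4 — Source phasor: V = 240∠77.7° V = 51.13 + j234.5 V.
Step 5 — Current: I = V / Z = -4.362 + j7.501 A = 8.677∠120.2° A.
Step 6 — Complex power: S = V·I* = 1536 - j1406 VA.
Step 7 — Real power: P = Re(S) = 1536 W.
Step 8 — Reactive power: Q = Im(S) = -1406 VAR.
Step 9 — Apparent power: |S| = 2083 VA.
Step 10 — Power factor: PF = P/|S| = 0.7376 (leading).

(a) P = 1536 W  (b) Q = -1406 VAR  (c) S = 2083 VA  (d) PF = 0.7376 (leading)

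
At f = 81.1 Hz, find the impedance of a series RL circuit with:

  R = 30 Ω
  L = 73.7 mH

Step 1 — Angular frequency: ω = 2π·f = 2π·81.1 = 509.6 rad/s.
Step 2 — Component impedances:
  R: Z = R = 30 Ω
  L: Z = jωL = j·509.6·0.0737 = 0 + j37.56 Ω
Step 3 — Series combination: Z_total = R + L = 30 + j37.56 Ω = 48.07∠51.4° Ω.

Z = 30 + j37.56 Ω = 48.07∠51.4° Ω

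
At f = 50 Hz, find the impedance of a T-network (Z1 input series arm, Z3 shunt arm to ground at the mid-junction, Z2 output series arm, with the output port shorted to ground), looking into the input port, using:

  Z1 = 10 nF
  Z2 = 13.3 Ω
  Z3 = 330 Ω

Step 1 — Angular frequency: ω = 2π·f = 2π·50 = 314.2 rad/s.
Step 2 — Component impedances:
  Z1: Z = 1/(jωC) = -j/(ω·C) = 0 - j3.183e+05 Ω
  Z2: Z = R = 13.3 Ω
  Z3: Z = R = 330 Ω
Step 3 — With the output port shorted to ground, the output series arm Z2 runs from the junction to ground; the shunt arm Z3 also runs from the junction to ground. They appear in parallel: Z3 || Z2 = 12.78 Ω.
Step 4 — Series with input arm Z1: Z_in = Z1 + (Z3 || Z2) = 12.78 - j3.183e+05 Ω = 3.183e+05∠-90.0° Ω.

Z = 12.78 - j3.183e+05 Ω = 3.183e+05∠-90.0° Ω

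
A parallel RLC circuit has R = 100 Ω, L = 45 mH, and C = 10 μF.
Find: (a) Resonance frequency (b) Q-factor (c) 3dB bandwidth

Step 1 — Resonance: ω₀ = 1/√(LC) = 1/√(0.045·1e-05) = 1491 rad/s.
Step 2 — f₀ = ω₀/(2π) = 237.3 Hz.
Step 3 — Parallel Q: Q = R/(ω₀L) = 100/(1491·0.045) = 1.491.
Step 4 — Bandwidth: Δω = ω₀/Q = 1000 rad/s; BW = Δω/(2π) = 159.2 Hz.

(a) f₀ = 237.3 Hz  (b) Q = 1.491  (c) BW = 159.2 Hz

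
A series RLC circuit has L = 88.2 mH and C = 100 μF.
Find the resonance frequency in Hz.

Step 1 — Resonance condition Im(Z)=0 gives ω₀ = 1/√(LC).
Step 2 — ω₀ = 1/√(0.0882·0.0001) = 336.7 rad/s.
Step 3 — f₀ = ω₀/(2π) = 53.59 Hz.

f₀ = 53.59 Hz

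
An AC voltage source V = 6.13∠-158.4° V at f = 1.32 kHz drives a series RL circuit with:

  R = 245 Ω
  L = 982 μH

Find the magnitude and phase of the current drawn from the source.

Step 1 — Angular frequency: ω = 2π·f = 2π·1320 = 8294 rad/s.
Step 2 — Component impedances:
  R: Z = R = 245 Ω
  L: Z = jωL = j·8294·0.000982 = 0 + j8.145 Ω
Step 3 — Series combination: Z_total = R + L = 245 + j8.145 Ω = 245.1∠1.9° Ω.
Step 4 — Source phasor: V = 6.13∠-158.4° V = -5.7 - j2.257 V.
Step 5 — Ohm's law: I = V / Z_total = (-5.7 - j2.257) / (245 + j8.145) = -0.02354 - j0.008428 A.
Step 6 — Convert to polar: |I| = 0.02501 A, ∠I = -160.3°.

I = 0.02501∠-160.3° A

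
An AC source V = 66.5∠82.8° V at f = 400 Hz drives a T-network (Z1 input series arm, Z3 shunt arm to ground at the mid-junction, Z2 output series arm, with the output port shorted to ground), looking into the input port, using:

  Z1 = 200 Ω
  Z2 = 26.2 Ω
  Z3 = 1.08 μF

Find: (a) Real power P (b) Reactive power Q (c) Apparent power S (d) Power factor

Step 1 — Angular frequency: ω = 2π·f = 2π·400 = 2513 rad/s.
Step 2 — Component impedances:
  Z1: Z = R = 200 Ω
  Z2: Z = R = 26.2 Ω
  Z3: Z = 1/(jωC) = -j/(ω·C) = 0 - j368.4 Ω
Step 3 — With the output port shorted to ground, the output series arm Z2 runs from the junction to ground; the shunt arm Z3 also runs from the junction to ground. They appear in parallel: Z3 || Z2 = 26.07 - j1.854 Ω.
Step 4 — Series with input arm Z1: Z_in = Z1 + (Z3 || Z2) = 226.1 - j1.854 Ω = 226.1∠-0.5° Ω.
Step 5 — Source phasor: V = 66.5∠82.8° V = 8.335 + j65.98 V.
Step 6 — Current: I = V / Z = 0.03447 + j0.2921 A = 0.2941∠83.3° A.
Step 7 — Complex power: S = V·I* = 19.56 - j0.1604 VA.
Step 8 — Real power: P = Re(S) = 19.56 W.
Step 9 — Reactive power: Q = Im(S) = -0.1604 VAR.
Step 10 — Apparent power: |S| = 19.56 VA.
Step 11 — Power factor: PF = P/|S| = 1 (leading).

(a) P = 19.56 W  (b) Q = -0.1604 VAR  (c) S = 19.56 VA  (d) PF = 1 (leading)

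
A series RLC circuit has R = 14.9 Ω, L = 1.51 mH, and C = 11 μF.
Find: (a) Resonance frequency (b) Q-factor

Step 1 — Resonance condition Im(Z)=0 gives ω₀ = 1/√(LC).
Step 2 — ω₀ = 1/√(0.00151·1.1e-05) = 7759 rad/s.
Step 3 — f₀ = ω₀/(2π) = 1235 Hz.
Step 4 — Series Q: Q = ω₀L/R = 7759·0.00151/14.9 = 0.7863.

(a) f₀ = 1235 Hz  (b) Q = 0.7863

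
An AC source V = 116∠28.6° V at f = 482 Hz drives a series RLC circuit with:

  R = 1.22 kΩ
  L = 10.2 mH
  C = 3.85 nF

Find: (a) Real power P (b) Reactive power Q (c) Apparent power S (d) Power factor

Step 1 — Angular frequency: ω = 2π·f = 2π·482 = 3028 rad/s.
Step 2 — Component impedances:
  R: Z = R = 1220 Ω
  L: Z = jωL = j·3028·0.0102 = 0 + j30.89 Ω
  C: Z = 1/(jωC) = -j/(ω·C) = 0 - j8.577e+04 Ω
Step 3 — Series combination: Z_total = R + L + C = 1220 - j8.573e+04 Ω = 8.574e+04∠-89.2° Ω.
Step 4 — Source phasor: V = 116∠28.6° V = 101.8 + j55.53 V.
Step 5 — Current: I = V / Z = -0.0006306 + j0.001197 A = 0.001353∠117.8° A.
Step 6 — Complex power: S = V·I* = 0.002233 - j0.1569 VA.
Step 7 — Real power: P = Re(S) = 0.002233 W.
Step 8 — Reactive power: Q = Im(S) = -0.1569 VAR.
Step 9 — Apparent power: |S| = 0.1569 VA.
Step 10 — Power factor: PF = P/|S| = 0.01423 (leading).

(a) P = 0.002233 W  (b) Q = -0.1569 VAR  (c) S = 0.1569 VA  (d) PF = 0.01423 (leading)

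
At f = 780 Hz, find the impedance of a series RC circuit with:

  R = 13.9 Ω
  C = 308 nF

Step 1 — Angular frequency: ω = 2π·f = 2π·780 = 4901 rad/s.
Step 2 — Component impedances:
  R: Z = R = 13.9 Ω
  C: Z = 1/(jωC) = -j/(ω·C) = 0 - j662.5 Ω
Step 3 — Series combination: Z_total = R + C = 13.9 - j662.5 Ω = 662.6∠-88.8° Ω.

Z = 13.9 - j662.5 Ω = 662.6∠-88.8° Ω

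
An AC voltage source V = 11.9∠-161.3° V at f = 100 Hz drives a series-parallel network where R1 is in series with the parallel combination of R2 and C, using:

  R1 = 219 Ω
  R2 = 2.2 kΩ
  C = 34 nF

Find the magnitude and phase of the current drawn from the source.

Step 1 — Angular frequency: ω = 2π·f = 2π·100 = 628.3 rad/s.
Step 2 — Component impedances:
  R1: Z = R = 219 Ω
  R2: Z = R = 2200 Ω
  C: Z = 1/(jωC) = -j/(ω·C) = 0 - j4.681e+04 Ω
Step 3 — Parallel branch: R2 || C = 1/(1/R2 + 1/C) = 2195 - j103.2 Ω.
Step 4 — Series with R1: Z_total = R1 + (R2 || C) = 2414 - j103.2 Ω = 2416∠-2.4° Ω.
Step 5 — Source phasor: V = 11.9∠-161.3° V = -11.27 - j3.815 V.
Step 6 — Ohm's law: I = V / Z_total = (-11.27 - j3.815) / (2414 - j103.2) = -0.004593 - j0.001777 A.
Step 7 — Convert to polar: |I| = 0.004925 A, ∠I = -158.9°.

I = 0.004925∠-158.9° A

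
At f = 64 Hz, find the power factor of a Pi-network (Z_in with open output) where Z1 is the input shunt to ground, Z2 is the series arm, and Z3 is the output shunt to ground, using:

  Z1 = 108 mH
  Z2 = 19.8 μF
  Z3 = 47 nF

Step 1 — Angular frequency: ω = 2π·f = 2π·64 = 402.1 rad/s.
Step 2 — Component impedances:
  Z1: Z = jωL = j·402.1·0.108 = 0 + j43.43 Ω
  Z2: Z = 1/(jωC) = -j/(ω·C) = 0 - j125.6 Ω
  Z3: Z = 1/(jωC) = -j/(ω·C) = 0 - j5.291e+04 Ω
Step 3 — With open output, the series arm Z2 and the output shunt Z3 appear in series to ground: Z2 + Z3 = 0 - j5.304e+04 Ω.
Step 4 — Parallel with input shunt Z1: Z_in = Z1 || (Z2 + Z3) = 0 + j43.46 Ω = 43.46∠90.0° Ω.
Step 5 — Power factor: PF = cos(φ) = Re(Z)/|Z| = -0/43.46 = -0.
Step 6 — Type: Im(Z) = 43.46 ⇒ lagging (phase φ = 90.0°).

PF = -0 (lagging, φ = 90.0°)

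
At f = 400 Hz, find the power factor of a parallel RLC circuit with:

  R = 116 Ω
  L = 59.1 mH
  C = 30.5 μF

Step 1 — Angular frequency: ω = 2π·f = 2π·400 = 2513 rad/s.
Step 2 — Component impedances:
  R: Z = R = 116 Ω
  L: Z = jωL = j·2513·0.0591 = 0 + j148.5 Ω
  C: Z = 1/(jωC) = -j/(ω·C) = 0 - j13.05 Ω
Step 3 — Parallel combination: 1/Z_total = 1/R + 1/L + 1/C; Z_total = 1.737 - j14.09 Ω = 14.19∠-83.0° Ω.
Step 4 — Power factor: PF = cos(φ) = Re(Z)/|Z| = 1.737/14.19 = 0.1224.
Step 5 — Type: Im(Z) = -14.09 ⇒ leading (phase φ = -83.0°).

PF = 0.1224 (leading, φ = -83.0°)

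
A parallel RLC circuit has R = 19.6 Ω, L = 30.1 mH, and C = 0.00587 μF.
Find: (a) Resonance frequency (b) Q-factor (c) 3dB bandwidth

Step 1 — Resonance: ω₀ = 1/√(LC) = 1/√(0.0301·5.87e-09) = 7.523e+04 rad/s.
Step 2 — f₀ = ω₀/(2π) = 1.197e+04 Hz.
Step 3 — Parallel Q: Q = R/(ω₀L) = 19.6/(7.523e+04·0.0301) = 0.008655.
Step 4 — Bandwidth: Δω = ω₀/Q = 8.692e+06 rad/s; BW = Δω/(2π) = 1.383e+06 Hz.

(a) f₀ = 1.197e+04 Hz  (b) Q = 0.008655  (c) BW = 1.383e+06 Hz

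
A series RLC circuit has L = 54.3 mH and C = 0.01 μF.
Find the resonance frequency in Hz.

Step 1 — Resonance condition Im(Z)=0 gives ω₀ = 1/√(LC).
Step 2 — ω₀ = 1/√(0.0543·1e-08) = 4.291e+04 rad/s.
Step 3 — f₀ = ω₀/(2π) = 6830 Hz.

f₀ = 6830 Hz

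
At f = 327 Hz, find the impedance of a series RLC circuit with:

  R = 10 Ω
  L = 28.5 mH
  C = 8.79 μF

Step 1 — Angular frequency: ω = 2π·f = 2π·327 = 2055 rad/s.
Step 2 — Component impedances:
  R: Z = R = 10 Ω
  L: Z = jωL = j·2055·0.0285 = 0 + j58.56 Ω
  C: Z = 1/(jωC) = -j/(ω·C) = 0 - j55.37 Ω
Step 3 — Series combination: Z_total = R + L + C = 10 + j3.185 Ω = 10.49∠17.7° Ω.

Z = 10 + j3.185 Ω = 10.49∠17.7° Ω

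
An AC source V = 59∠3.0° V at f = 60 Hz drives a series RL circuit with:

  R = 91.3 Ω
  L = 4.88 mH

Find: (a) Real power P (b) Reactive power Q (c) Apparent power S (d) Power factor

Step 1 — Angular frequency: ω = 2π·f = 2π·60 = 377 rad/s.
Step 2 — Component impedances:
  R: Z = R = 91.3 Ω
  L: Z = jωL = j·377·0.00488 = 0 + j1.84 Ω
Step 3 — Series combination: Z_total = R + L = 91.3 + j1.84 Ω = 91.32∠1.2° Ω.
Step 4 — Source phasor: V = 59∠3.0° V = 58.92 + j3.088 V.
Step 5 — Current: I = V / Z = 0.6458 + j0.02081 A = 0.6461∠1.8° A.
Step 6 — Complex power: S = V·I* = 38.11 + j0.768 VA.
Step 7 — Real power: P = Re(S) = 38.11 W.
Step 8 — Reactive power: Q = Im(S) = 0.768 VAR.
Step 9 — Apparent power: |S| = 38.12 VA.
Step 10 — Power factor: PF = P/|S| = 0.9998 (lagging).

(a) P = 38.11 W  (b) Q = 0.768 VAR  (c) S = 38.12 VA  (d) PF = 0.9998 (lagging)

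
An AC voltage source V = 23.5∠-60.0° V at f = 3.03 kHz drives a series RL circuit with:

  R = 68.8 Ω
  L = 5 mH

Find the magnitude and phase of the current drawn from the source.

Step 1 — Angular frequency: ω = 2π·f = 2π·3030 = 1.904e+04 rad/s.
Step 2 — Component impedances:
  R: Z = R = 68.8 Ω
  L: Z = jωL = j·1.904e+04·0.005 = 0 + j95.19 Ω
Step 3 — Series combination: Z_total = R + L = 68.8 + j95.19 Ω = 117.5∠54.1° Ω.
Step 4 — Source phasor: V = 23.5∠-60.0° V = 11.75 - j20.35 V.
Step 5 — Ohm's law: I = V / Z_total = (11.75 - j20.35) / (68.8 + j95.19) = -0.08183 - j0.1826 A.
Step 6 — Convert to polar: |I| = 0.2001 A, ∠I = -114.1°.

I = 0.2001∠-114.1° A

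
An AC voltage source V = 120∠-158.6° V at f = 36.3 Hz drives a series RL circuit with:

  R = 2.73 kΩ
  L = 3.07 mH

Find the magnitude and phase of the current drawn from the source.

Step 1 — Angular frequency: ω = 2π·f = 2π·36.3 = 228.1 rad/s.
Step 2 — Component impedances:
  R: Z = R = 2730 Ω
  L: Z = jωL = j·228.1·0.00307 = 0 + j0.7002 Ω
Step 3 — Series combination: Z_total = R + L = 2730 + j0.7002 Ω = 2730∠0.0° Ω.
Step 4 — Source phasor: V = 120∠-158.6° V = -111.7 - j43.79 V.
Step 5 — Ohm's law: I = V / Z_total = (-111.7 - j43.79) / (2730 + j0.7002) = -0.04093 - j0.01603 A.
Step 6 — Convert to polar: |I| = 0.04396 A, ∠I = -158.6°.

I = 0.04396∠-158.6° A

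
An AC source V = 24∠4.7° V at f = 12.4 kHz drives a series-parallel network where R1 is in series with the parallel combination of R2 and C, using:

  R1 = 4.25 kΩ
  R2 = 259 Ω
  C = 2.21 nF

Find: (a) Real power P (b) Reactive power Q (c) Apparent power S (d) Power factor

Step 1 — Angular frequency: ω = 2π·f = 2π·1.24e+04 = 7.791e+04 rad/s.
Step 2 — Component impedances:
  R1: Z = R = 4250 Ω
  R2: Z = R = 259 Ω
  C: Z = 1/(jωC) = -j/(ω·C) = 0 - j5808 Ω
Step 3 — Parallel branch: R2 || C = 1/(1/R2 + 1/C) = 258.5 - j11.53 Ω.
Step 4 — Series with R1: Z_total = R1 + (R2 || C) = 4508 - j11.53 Ω = 4509∠-0.1° Ω.
Step 5 — Source phasor: V = 24∠4.7° V = 23.92 + j1.967 V.
Step 6 — Current: I = V / Z = 0.005304 + j0.0004497 A = 0.005323∠4.8° A.
Step 7 — Complex power: S = V·I* = 0.1278 - j0.0003267 VA.
Step 8 — Real power: P = Re(S) = 0.1278 W.
Step 9 — Reactive power: Q = Im(S) = -0.0003267 VAR.
Step 10 — Apparent power: |S| = 0.1278 VA.
Step 11 — Power factor: PF = P/|S| = 1 (leading).

(a) P = 0.1278 W  (b) Q = -0.0003267 VAR  (c) S = 0.1278 VA  (d) PF = 1 (leading)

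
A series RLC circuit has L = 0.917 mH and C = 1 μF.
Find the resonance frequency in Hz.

Step 1 — Resonance condition Im(Z)=0 gives ω₀ = 1/√(LC).
Step 2 — ω₀ = 1/√(0.000917·1e-06) = 3.302e+04 rad/s.
Step 3 — f₀ = ω₀/(2π) = 5256 Hz.

f₀ = 5256 Hz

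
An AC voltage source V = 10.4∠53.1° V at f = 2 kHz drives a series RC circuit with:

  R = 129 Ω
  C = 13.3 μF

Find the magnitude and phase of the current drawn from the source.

Step 1 — Angular frequency: ω = 2π·f = 2π·2000 = 1.257e+04 rad/s.
Step 2 — Component impedances:
  R: Z = R = 129 Ω
  C: Z = 1/(jωC) = -j/(ω·C) = 0 - j5.983 Ω
Step 3 — Series combination: Z_total = R + C = 129 - j5.983 Ω = 129.1∠-2.7° Ω.
Step 4 — Source phasor: V = 10.4∠53.1° V = 6.244 + j8.317 V.
Step 5 — Ohm's law: I = V / Z_total = (6.244 + j8.317) / (129 - j5.983) = 0.04532 + j0.06657 A.
Step 6 — Convert to polar: |I| = 0.08053 A, ∠I = 55.8°.

I = 0.08053∠55.8° A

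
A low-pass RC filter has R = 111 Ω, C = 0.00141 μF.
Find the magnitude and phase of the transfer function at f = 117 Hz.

Step 1 — Angular frequency: ω = 2π·117 = 735.1 rad/s.
Step 2 — Transfer function: H(jω) = 1/(1 + jωRC).
Step 3 — Denominator: 1 + jωRC = 1 + j·735.1·111·1.41e-09 = 1 + j0.0001151.
Step 4 — H = 1 - j0.0001151.
Step 5 — Magnitude: |H| = 1 (-0.0 dB); phase: φ = -0.0°.

|H| = 1 (-0.0 dB), φ = -0.0°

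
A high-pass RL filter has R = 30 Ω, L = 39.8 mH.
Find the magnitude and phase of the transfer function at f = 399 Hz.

Step 1 — Angular frequency: ω = 2π·399 = 2507 rad/s.
Step 2 — Transfer function: H(jω) = jωL/(R + jωL).
Step 3 — Numerator jωL = j·99.78; denominator R + jωL = 30 + j99.78.
Step 4 — H = 0.9171 + j0.2757.
Step 5 — Magnitude: |H| = 0.9577 (-0.4 dB); phase: φ = 16.7°.

|H| = 0.9577 (-0.4 dB), φ = 16.7°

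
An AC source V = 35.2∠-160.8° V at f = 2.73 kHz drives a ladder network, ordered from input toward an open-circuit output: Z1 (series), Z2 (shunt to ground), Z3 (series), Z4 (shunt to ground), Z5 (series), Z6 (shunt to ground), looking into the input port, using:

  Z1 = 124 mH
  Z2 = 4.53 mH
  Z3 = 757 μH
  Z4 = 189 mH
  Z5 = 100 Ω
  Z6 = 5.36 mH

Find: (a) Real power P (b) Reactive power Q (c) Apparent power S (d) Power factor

Step 1 — Angular frequency: ω = 2π·f = 2π·2730 = 1.715e+04 rad/s.
Step 2 — Component impedances:
  Z1: Z = jωL = j·1.715e+04·0.124 = 0 + j2127 Ω
  Z2: Z = jωL = j·1.715e+04·0.00453 = 0 + j77.7 Ω
  Z3: Z = jωL = j·1.715e+04·0.000757 = 0 + j12.98 Ω
  Z4: Z = jωL = j·1.715e+04·0.189 = 0 + j3242 Ω
  Z5: Z = R = 100 Ω
  Z6: Z = jωL = j·1.715e+04·0.00536 = 0 + j91.94 Ω
Step 3 — Ladder network (open output): work backward from the far end, alternating series and parallel combinations. Z_in = 13.46 + j2179 Ω = 2179∠89.6° Ω.
Step 4 — Source phasor: V = 35.2∠-160.8° V = -33.24 - j11.58 V.
Step 5 — Current: I = V / Z = -0.005408 + j0.01522 A = 0.01616∠109.6° A.
Step 6 — Complex power: S = V·I* = 0.003513 + j0.5687 VA.
Step 7 — Real power: P = Re(S) = 0.003513 W.
Step 8 — Reactive power: Q = Im(S) = 0.5687 VAR.
Step 9 — Apparent power: |S| = 0.5687 VA.
Step 10 — Power factor: PF = P/|S| = 0.006177 (lagging).

(a) P = 0.003513 W  (b) Q = 0.5687 VAR  (c) S = 0.5687 VA  (d) PF = 0.006177 (lagging)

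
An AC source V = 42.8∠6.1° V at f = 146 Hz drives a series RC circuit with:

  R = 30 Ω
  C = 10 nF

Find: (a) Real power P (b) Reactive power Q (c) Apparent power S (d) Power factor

Step 1 — Angular frequency: ω = 2π·f = 2π·146 = 917.3 rad/s.
Step 2 — Component impedances:
  R: Z = R = 30 Ω
  C: Z = 1/(jωC) = -j/(ω·C) = 0 - j1.09e+05 Ω
Step 3 — Series combination: Z_total = R + C = 30 - j1.09e+05 Ω = 1.09e+05∠-90.0° Ω.
Step 4 — Source phasor: V = 42.8∠6.1° V = 42.56 + j4.548 V.
Step 5 — Current: I = V / Z = -4.161e-05 + j0.0003904 A = 0.0003926∠96.1° A.
Step 6 — Complex power: S = V·I* = 4.625e-06 - j0.0168 VA.
Step 7 — Real power: P = Re(S) = 4.625e-06 W.
Step 8 — Reactive power: Q = Im(S) = -0.0168 VAR.
Step 9 — Apparent power: |S| = 0.0168 VA.
Step 10 — Power factor: PF = P/|S| = 0.0002752 (leading).

(a) P = 4.625e-06 W  (b) Q = -0.0168 VAR  (c) S = 0.0168 VA  (d) PF = 0.0002752 (leading)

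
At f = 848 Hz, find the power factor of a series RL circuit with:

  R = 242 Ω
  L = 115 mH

Step 1 — Angular frequency: ω = 2π·f = 2π·848 = 5328 rad/s.
Step 2 — Component impedances:
  R: Z = R = 242 Ω
  L: Z = jωL = j·5328·0.115 = 0 + j612.7 Ω
Step 3 — Series combination: Z_total = R + L = 242 + j612.7 Ω = 658.8∠68.4° Ω.
Step 4 — Power factor: PF = cos(φ) = Re(Z)/|Z| = 242/658.8 = 0.3673.
Step 5 — Type: Im(Z) = 612.7 ⇒ lagging (phase φ = 68.4°).

PF = 0.3673 (lagging, φ = 68.4°)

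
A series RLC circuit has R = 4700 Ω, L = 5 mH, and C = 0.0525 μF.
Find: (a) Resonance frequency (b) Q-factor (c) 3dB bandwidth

Step 1 — Resonance: ω₀ = 1/√(LC) = 1/√(0.005·5.25e-08) = 6.172e+04 rad/s.
Step 2 — f₀ = ω₀/(2π) = 9823 Hz.
Step 3 — Series Q: Q = ω₀L/R = 6.172e+04·0.005/4700 = 0.06566.
Step 4 — Bandwidth: Δω = ω₀/Q = 9.4e+05 rad/s; BW = Δω/(2π) = 1.496e+05 Hz.

(a) f₀ = 9823 Hz  (b) Q = 0.06566  (c) BW = 1.496e+05 Hz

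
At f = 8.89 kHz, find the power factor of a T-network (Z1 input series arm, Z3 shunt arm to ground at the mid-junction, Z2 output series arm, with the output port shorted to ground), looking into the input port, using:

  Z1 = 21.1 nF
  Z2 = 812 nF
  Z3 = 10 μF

Step 1 — Angular frequency: ω = 2π·f = 2π·8890 = 5.586e+04 rad/s.
Step 2 — Component impedances:
  Z1: Z = 1/(jωC) = -j/(ω·C) = 0 - j848.5 Ω
  Z2: Z = 1/(jωC) = -j/(ω·C) = 0 - j22.05 Ω
  Z3: Z = 1/(jωC) = -j/(ω·C) = 0 - j1.79 Ω
Step 3 — With the output port shorted to ground, the output series arm Z2 runs from the junction to ground; the shunt arm Z3 also runs from the junction to ground. They appear in parallel: Z3 || Z2 = 0 - j1.656 Ω.
Step 4 — Series with input arm Z1: Z_in = Z1 + (Z3 || Z2) = 0 - j850.1 Ω = 850.1∠-90.0° Ω.
Step 5 — Power factor: PF = cos(φ) = Re(Z)/|Z| = 0/850.1 = 0.
Step 6 — Type: Im(Z) = -850.1 ⇒ leading (phase φ = -90.0°).

PF = 0 (leading, φ = -90.0°)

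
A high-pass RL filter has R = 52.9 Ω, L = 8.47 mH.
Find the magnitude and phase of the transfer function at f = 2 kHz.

Step 1 — Angular frequency: ω = 2π·2000 = 1.257e+04 rad/s.
Step 2 — Transfer function: H(jω) = jωL/(R + jωL).
Step 3 — Numerator jωL = j·106.4; denominator R + jωL = 52.9 + j106.4.
Step 4 — H = 0.8019 + j0.3986.
Step 5 — Magnitude: |H| = 0.8955 (-1.0 dB); phase: φ = 26.4°.

|H| = 0.8955 (-1.0 dB), φ = 26.4°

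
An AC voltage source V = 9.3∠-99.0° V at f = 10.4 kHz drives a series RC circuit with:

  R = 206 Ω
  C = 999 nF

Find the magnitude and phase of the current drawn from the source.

Step 1 — Angular frequency: ω = 2π·f = 2π·1.04e+04 = 6.535e+04 rad/s.
Step 2 — Component impedances:
  R: Z = R = 206 Ω
  C: Z = 1/(jωC) = -j/(ω·C) = 0 - j15.32 Ω
Step 3 — Series combination: Z_total = R + C = 206 - j15.32 Ω = 206.6∠-4.3° Ω.
Step 4 — Source phasor: V = 9.3∠-99.0° V = -1.455 - j9.186 V.
Step 5 — Ohm's law: I = V / Z_total = (-1.455 - j9.186) / (206 - j15.32) = -0.003726 - j0.04487 A.
Step 6 — Convert to polar: |I| = 0.04502 A, ∠I = -94.7°.

I = 0.04502∠-94.7° A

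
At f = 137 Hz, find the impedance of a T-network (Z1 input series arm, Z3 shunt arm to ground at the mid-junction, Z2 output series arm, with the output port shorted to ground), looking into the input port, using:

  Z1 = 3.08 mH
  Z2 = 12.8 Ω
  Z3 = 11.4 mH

Step 1 — Angular frequency: ω = 2π·f = 2π·137 = 860.8 rad/s.
Step 2 — Component impedances:
  Z1: Z = jωL = j·860.8·0.00308 = 0 + j2.651 Ω
  Z2: Z = R = 12.8 Ω
  Z3: Z = jωL = j·860.8·0.0114 = 0 + j9.813 Ω
Step 3 — With the output port shorted to ground, the output series arm Z2 runs from the junction to ground; the shunt arm Z3 also runs from the junction to ground. They appear in parallel: Z3 || Z2 = 4.738 + j6.181 Ω.
Step 4 — Series with input arm Z1: Z_in = Z1 + (Z3 || Z2) = 4.738 + j8.832 Ω = 10.02∠61.8° Ω.

Z = 4.738 + j8.832 Ω = 10.02∠61.8° Ω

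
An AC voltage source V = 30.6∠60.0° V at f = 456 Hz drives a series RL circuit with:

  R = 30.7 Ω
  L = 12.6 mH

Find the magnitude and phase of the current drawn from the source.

Step 1 — Angular frequency: ω = 2π·f = 2π·456 = 2865 rad/s.
Step 2 — Component impedances:
  R: Z = R = 30.7 Ω
  L: Z = jωL = j·2865·0.0126 = 0 + j36.1 Ω
Step 3 — Series combination: Z_total = R + L = 30.7 + j36.1 Ω = 47.39∠49.6° Ω.
Step 4 — Source phasor: V = 30.6∠60.0° V = 15.3 + j26.5 V.
Step 5 — Ohm's law: I = V / Z_total = (15.3 + j26.5) / (30.7 + j36.1) = 0.6352 + j0.1163 A.
Step 6 — Convert to polar: |I| = 0.6457 A, ∠I = 10.4°.

I = 0.6457∠10.4° A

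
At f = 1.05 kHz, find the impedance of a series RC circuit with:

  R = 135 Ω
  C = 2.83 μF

Step 1 — Angular frequency: ω = 2π·f = 2π·1050 = 6597 rad/s.
Step 2 — Component impedances:
  R: Z = R = 135 Ω
  C: Z = 1/(jωC) = -j/(ω·C) = 0 - j53.56 Ω
Step 3 — Series combination: Z_total = R + C = 135 - j53.56 Ω = 145.2∠-21.6° Ω.

Z = 135 - j53.56 Ω = 145.2∠-21.6° Ω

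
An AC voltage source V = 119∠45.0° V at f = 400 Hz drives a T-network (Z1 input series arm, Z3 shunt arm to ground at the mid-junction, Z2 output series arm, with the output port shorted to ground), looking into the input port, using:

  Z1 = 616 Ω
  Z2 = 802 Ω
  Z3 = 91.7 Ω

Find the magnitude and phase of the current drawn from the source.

Step 1 — Angular frequency: ω = 2π·f = 2π·400 = 2513 rad/s.
Step 2 — Component impedances:
  Z1: Z = R = 616 Ω
  Z2: Z = R = 802 Ω
  Z3: Z = R = 91.7 Ω
Step 3 — With the output port shorted to ground, the output series arm Z2 runs from the junction to ground; the shunt arm Z3 also runs from the junction to ground. They appear in parallel: Z3 || Z2 = 82.29 Ω.
Step 4 — Series with input arm Z1: Z_in = Z1 + (Z3 || Z2) = 698.3 Ω = 698.3∠0.0° Ω.
Step 5 — Source phasor: V = 119∠45.0° V = 84.15 + j84.15 V.
Step 6 — Ohm's law: I = V / Z_total = (84.15 + j84.15) / (698.3) = 0.1205 + j0.1205 A.
Step 7 — Convert to polar: |I| = 0.1704 A, ∠I = 45.0°.

I = 0.1704∠45.0° A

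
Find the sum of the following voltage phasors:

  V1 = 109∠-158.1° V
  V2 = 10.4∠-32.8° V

Step 1 — Convert each phasor to rectangular form:
  V1 = 109·(cos(-158.1°) + j·sin(-158.1°)) = -101.1 - j40.66 V
  V2 = 10.4·(cos(-32.8°) + j·sin(-32.8°)) = 8.742 - j5.634 V
Step 2 — Sum components: V_total = -92.39 - j46.29 V.
Step 3 — Convert to polar: |V_total| = 103.3 V, ∠V_total = -153.4°.

V_total = 103.3∠-153.4° V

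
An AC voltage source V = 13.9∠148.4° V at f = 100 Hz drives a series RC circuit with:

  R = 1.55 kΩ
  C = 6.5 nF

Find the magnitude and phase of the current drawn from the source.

Step 1 — Angular frequency: ω = 2π·f = 2π·100 = 628.3 rad/s.
Step 2 — Component impedances:
  R: Z = R = 1550 Ω
  C: Z = 1/(jωC) = -j/(ω·C) = 0 - j2.449e+05 Ω
Step 3 — Series combination: Z_total = R + C = 1550 - j2.449e+05 Ω = 2.449e+05∠-89.6° Ω.
Step 4 — Source phasor: V = 13.9∠148.4° V = -11.84 + j7.283 V.
Step 5 — Ohm's law: I = V / Z_total = (-11.84 + j7.283) / (1550 - j2.449e+05) = -3.005e-05 - j4.816e-05 A.
Step 6 — Convert to polar: |I| = 5.677e-05 A, ∠I = -122.0°.

I = 5.677e-05∠-122.0° A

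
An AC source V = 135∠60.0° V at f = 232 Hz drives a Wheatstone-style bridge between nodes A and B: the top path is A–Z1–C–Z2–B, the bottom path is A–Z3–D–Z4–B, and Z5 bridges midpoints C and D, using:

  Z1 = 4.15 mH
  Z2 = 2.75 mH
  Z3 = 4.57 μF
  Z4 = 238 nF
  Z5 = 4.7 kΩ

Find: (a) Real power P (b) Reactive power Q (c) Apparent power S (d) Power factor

Step 1 — Angular frequency: ω = 2π·f = 2π·232 = 1458 rad/s.
Step 2 — Component impedances:
  Z1: Z = jωL = j·1458·0.00415 = 0 + j6.049 Ω
  Z2: Z = jωL = j·1458·0.00275 = 0 + j4.009 Ω
  Z3: Z = 1/(jωC) = -j/(ω·C) = 0 - j150.1 Ω
  Z4: Z = 1/(jωC) = -j/(ω·C) = 0 - j2882 Ω
  Z5: Z = R = 4700 Ω
Step 3 — Bridge requires nodal analysis (the Z5 bridge couples midpoints C and D, so the two paths cannot be reduced to a simple series/parallel combination). Setting node B to ground and injecting 1 A at node A, the 3-node admittance system at A, C, D solves to V_A = Z_AB = 0.006596 + j10.09 Ω = 10.09∠90.0° Ω.
Step 4 — Source phasor: V = 135∠60.0° V = 67.5 + j116.9 V.
Step 5 — Current: I = V / Z = 11.59 - j6.681 A = 13.38∠-30.0° A.
Step 6 — Complex power: S = V·I* = 1.18 + j1806 VA.
Step 7 — Real power: P = Re(S) = 1.18 W.
Step 8 — Reactive power: Q = Im(S) = 1806 VAR.
Step 9 — Apparent power: |S| = 1806 VA.
Step 10 — Power factor: PF = P/|S| = 0.0006536 (lagging).

(a) P = 1.18 W  (b) Q = 1806 VAR  (c) S = 1806 VA  (d) PF = 0.0006536 (lagging)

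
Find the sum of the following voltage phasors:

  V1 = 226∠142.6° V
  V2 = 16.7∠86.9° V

Step 1 — Convert each phasor to rectangular form:
  V1 = 226·(cos(142.6°) + j·sin(142.6°)) = -179.5 + j137.3 V
  V2 = 16.7·(cos(86.9°) + j·sin(86.9°)) = 0.9031 + j16.68 V
Step 2 — Sum components: V_total = -178.6 + j153.9 V.
Step 3 — Convert to polar: |V_total| = 235.8 V, ∠V_total = 139.2°.

V_total = 235.8∠139.2° V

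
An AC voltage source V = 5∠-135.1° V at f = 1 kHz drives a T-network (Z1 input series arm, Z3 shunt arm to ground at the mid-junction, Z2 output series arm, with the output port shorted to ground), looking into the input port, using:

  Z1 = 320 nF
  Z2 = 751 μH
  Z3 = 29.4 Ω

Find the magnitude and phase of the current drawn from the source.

Step 1 — Angular frequency: ω = 2π·f = 2π·1000 = 6283 rad/s.
Step 2 — Component impedances:
  Z1: Z = 1/(jωC) = -j/(ω·C) = 0 - j497.4 Ω
  Z2: Z = jωL = j·6283·0.000751 = 0 + j4.719 Ω
  Z3: Z = R = 29.4 Ω
Step 3 — With the output port shorted to ground, the output series arm Z2 runs from the junction to ground; the shunt arm Z3 also runs from the junction to ground. They appear in parallel: Z3 || Z2 = 0.7383 + j4.6 Ω.
Step 4 — Series with input arm Z1: Z_in = Z1 + (Z3 || Z2) = 0.7383 - j492.8 Ω = 492.8∠-89.9° Ω.
Step 5 — Source phasor: V = 5∠-135.1° V = -3.542 - j3.529 V.
Step 6 — Ohm's law: I = V / Z_total = (-3.542 - j3.529) / (0.7383 - j492.8) = 0.007152 - j0.007198 A.
Step 7 — Convert to polar: |I| = 0.01015 A, ∠I = -45.2°.

I = 0.01015∠-45.2° A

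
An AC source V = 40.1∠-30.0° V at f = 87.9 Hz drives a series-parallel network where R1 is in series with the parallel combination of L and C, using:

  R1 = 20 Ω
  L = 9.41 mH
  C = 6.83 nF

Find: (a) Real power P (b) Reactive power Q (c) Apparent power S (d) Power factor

Step 1 — Angular frequency: ω = 2π·f = 2π·87.9 = 552.3 rad/s.
Step 2 — Component impedances:
  R1: Z = R = 20 Ω
  L: Z = jωL = j·552.3·0.00941 = 0 + j5.197 Ω
  C: Z = 1/(jωC) = -j/(ω·C) = 0 - j2.651e+05 Ω
Step 3 — Parallel branch: L || C = 1/(1/L + 1/C) = 0 + j5.197 Ω.
Step 4 — Series with R1: Z_total = R1 + (L || C) = 20 + j5.197 Ω = 20.66∠14.6° Ω.
Step 5 — Source phasor: V = 40.1∠-30.0° V = 34.73 - j20.05 V.
Step 6 — Current: I = V / Z = 1.383 - j1.362 A = 1.941∠-44.6° A.
Step 7 — Complex power: S = V·I* = 75.31 + j19.57 VA.
Step 8 — Real power: P = Re(S) = 75.31 W.
Step 9 — Reactive power: Q = Im(S) = 19.57 VAR.
Step 10 — Apparent power: |S| = 77.82 VA.
Step 11 — Power factor: PF = P/|S| = 0.9679 (lagging).

(a) P = 75.31 W  (b) Q = 19.57 VAR  (c) S = 77.82 VA  (d) PF = 0.9679 (lagging)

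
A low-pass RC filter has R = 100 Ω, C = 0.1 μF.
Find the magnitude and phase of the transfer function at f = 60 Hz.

Step 1 — Angular frequency: ω = 2π·60 = 377 rad/s.
Step 2 — Transfer function: H(jω) = 1/(1 + jωRC).
Step 3 — Denominator: 1 + jωRC = 1 + j·377·100·1e-07 = 1 + j0.00377.
Step 4 — H = 1 - j0.00377.
Step 5 — Magnitude: |H| = 1 (-0.0 dB); phase: φ = -0.2°.

|H| = 1 (-0.0 dB), φ = -0.2°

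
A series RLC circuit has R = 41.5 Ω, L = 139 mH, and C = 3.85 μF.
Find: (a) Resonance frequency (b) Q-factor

Step 1 — Resonance condition Im(Z)=0 gives ω₀ = 1/√(LC).
Step 2 — ω₀ = 1/√(0.139·3.85e-06) = 1367 rad/s.
Step 3 — f₀ = ω₀/(2π) = 217.6 Hz.
Step 4 — Series Q: Q = ω₀L/R = 1367·0.139/41.5 = 4.579.

(a) f₀ = 217.6 Hz  (b) Q = 4.579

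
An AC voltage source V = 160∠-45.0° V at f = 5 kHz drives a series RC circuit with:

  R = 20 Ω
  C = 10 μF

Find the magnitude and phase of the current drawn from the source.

Step 1 — Angular frequency: ω = 2π·f = 2π·5000 = 3.142e+04 rad/s.
Step 2 — Component impedances:
  R: Z = R = 20 Ω
  C: Z = 1/(jωC) = -j/(ω·C) = 0 - j3.183 Ω
Step 3 — Series combination: Z_total = R + C = 20 - j3.183 Ω = 20.25∠-9.0° Ω.
Step 4 — Source phasor: V = 160∠-45.0° V = 113.1 - j113.1 V.
Step 5 — Ohm's law: I = V / Z_total = (113.1 - j113.1) / (20 - j3.183) = 6.395 - j4.639 A.
Step 6 — Convert to polar: |I| = 7.901 A, ∠I = -36.0°.

I = 7.901∠-36.0° A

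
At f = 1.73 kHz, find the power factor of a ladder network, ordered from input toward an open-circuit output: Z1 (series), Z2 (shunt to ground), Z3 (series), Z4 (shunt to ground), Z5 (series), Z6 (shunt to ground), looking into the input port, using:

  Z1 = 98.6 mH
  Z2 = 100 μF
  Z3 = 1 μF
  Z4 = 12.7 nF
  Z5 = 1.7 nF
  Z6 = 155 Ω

Step 1 — Angular frequency: ω = 2π·f = 2π·1730 = 1.087e+04 rad/s.
Step 2 — Component impedances:
  Z1: Z = jωL = j·1.087e+04·0.0986 = 0 + j1072 Ω
  Z2: Z = 1/(jωC) = -j/(ω·C) = 0 - j0.92 Ω
  Z3: Z = 1/(jωC) = -j/(ω·C) = 0 - j92 Ω
  Z4: Z = 1/(jωC) = -j/(ω·C) = 0 - j7244 Ω
  Z5: Z = 1/(jωC) = -j/(ω·C) = 0 - j5.412e+04 Ω
  Z6: Z = R = 155 Ω
Step 3 — Ladder network (open output): work backward from the far end, alternating series and parallel combinations. Z_in = 0 + j1071 Ω = 1071∠90.0° Ω.
Step 4 — Power factor: PF = cos(φ) = Re(Z)/|Z| = 4.352e-08/1070.9 = 4.064e-11.
Step 5 — Type: Im(Z) = 1071 ⇒ lagging (phase φ = 90.0°).

PF = 4.064e-11 (lagging, φ = 90.0°)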